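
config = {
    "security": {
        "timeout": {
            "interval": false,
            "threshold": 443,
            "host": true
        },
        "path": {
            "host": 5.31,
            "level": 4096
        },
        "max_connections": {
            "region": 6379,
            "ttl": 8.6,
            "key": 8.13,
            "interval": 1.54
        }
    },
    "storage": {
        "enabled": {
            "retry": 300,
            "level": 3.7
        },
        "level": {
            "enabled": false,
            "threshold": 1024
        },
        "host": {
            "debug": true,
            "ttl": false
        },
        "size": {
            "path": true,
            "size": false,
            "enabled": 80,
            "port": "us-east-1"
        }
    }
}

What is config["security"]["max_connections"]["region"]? 6379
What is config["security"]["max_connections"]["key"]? 8.13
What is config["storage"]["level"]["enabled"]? False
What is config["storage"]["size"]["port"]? "us-east-1"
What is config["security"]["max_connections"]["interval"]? 1.54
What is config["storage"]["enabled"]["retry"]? 300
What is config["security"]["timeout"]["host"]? True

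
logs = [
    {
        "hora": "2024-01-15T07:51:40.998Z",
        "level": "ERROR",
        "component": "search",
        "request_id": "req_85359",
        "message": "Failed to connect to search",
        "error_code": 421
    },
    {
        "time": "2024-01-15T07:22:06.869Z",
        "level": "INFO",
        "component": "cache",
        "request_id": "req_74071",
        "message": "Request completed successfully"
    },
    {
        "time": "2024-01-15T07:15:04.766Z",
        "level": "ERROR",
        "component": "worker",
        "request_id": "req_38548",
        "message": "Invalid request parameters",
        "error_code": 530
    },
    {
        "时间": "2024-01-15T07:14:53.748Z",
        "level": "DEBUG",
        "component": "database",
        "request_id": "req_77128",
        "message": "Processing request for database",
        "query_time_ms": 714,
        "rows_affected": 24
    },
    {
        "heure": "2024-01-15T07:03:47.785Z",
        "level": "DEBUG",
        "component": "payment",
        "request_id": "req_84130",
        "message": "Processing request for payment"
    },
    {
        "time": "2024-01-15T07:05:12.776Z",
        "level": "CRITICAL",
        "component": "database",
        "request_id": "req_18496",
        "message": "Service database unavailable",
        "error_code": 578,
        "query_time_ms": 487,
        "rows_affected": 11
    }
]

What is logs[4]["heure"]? "2024-01-15T07:03:47.785Z"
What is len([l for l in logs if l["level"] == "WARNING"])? 0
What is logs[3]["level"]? "DEBUG"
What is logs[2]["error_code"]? 530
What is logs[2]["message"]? "Invalid request parameters"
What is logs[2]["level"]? "ERROR"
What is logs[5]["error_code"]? 578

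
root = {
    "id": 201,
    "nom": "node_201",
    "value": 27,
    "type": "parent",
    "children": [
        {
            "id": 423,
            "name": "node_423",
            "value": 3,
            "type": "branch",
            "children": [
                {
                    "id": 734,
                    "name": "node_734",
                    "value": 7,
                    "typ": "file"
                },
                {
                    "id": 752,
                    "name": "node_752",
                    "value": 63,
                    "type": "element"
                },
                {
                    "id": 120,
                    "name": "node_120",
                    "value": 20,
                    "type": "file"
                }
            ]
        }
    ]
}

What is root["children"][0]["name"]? "node_423"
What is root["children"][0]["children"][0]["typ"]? "file"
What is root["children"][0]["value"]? 3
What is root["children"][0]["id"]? 423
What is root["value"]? 27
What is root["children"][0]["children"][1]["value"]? 63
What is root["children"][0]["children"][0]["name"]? "node_734"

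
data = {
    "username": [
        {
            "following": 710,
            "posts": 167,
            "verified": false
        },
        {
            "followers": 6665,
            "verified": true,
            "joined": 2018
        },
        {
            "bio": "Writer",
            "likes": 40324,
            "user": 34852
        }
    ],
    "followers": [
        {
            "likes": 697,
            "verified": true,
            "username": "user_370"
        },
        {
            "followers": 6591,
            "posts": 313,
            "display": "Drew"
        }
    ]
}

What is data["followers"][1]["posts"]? 313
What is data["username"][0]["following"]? 710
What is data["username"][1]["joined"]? 2018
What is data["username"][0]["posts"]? 167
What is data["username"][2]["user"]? 34852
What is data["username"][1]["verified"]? True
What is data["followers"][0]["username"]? "user_370"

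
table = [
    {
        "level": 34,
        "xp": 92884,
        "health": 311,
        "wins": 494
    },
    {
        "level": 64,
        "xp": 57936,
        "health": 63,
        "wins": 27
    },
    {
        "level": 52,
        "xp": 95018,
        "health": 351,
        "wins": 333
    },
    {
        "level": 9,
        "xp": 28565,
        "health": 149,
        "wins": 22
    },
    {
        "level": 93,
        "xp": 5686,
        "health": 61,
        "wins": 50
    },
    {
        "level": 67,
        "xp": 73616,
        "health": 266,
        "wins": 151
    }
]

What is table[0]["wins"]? 494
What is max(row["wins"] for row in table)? 494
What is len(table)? 6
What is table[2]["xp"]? 95018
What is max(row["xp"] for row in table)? 95018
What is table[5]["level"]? 67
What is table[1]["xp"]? 57936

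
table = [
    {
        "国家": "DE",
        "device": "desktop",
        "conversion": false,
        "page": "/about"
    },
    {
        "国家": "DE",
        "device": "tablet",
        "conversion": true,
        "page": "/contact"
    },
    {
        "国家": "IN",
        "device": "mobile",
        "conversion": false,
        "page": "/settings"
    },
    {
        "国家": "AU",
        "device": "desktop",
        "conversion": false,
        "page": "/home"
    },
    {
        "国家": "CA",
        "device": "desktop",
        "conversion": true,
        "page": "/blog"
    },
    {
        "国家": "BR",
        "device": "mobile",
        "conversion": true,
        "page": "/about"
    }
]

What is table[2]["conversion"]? False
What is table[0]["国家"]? "DE"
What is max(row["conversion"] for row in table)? True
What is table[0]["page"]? "/about"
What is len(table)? 6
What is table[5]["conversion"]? True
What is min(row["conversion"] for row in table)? False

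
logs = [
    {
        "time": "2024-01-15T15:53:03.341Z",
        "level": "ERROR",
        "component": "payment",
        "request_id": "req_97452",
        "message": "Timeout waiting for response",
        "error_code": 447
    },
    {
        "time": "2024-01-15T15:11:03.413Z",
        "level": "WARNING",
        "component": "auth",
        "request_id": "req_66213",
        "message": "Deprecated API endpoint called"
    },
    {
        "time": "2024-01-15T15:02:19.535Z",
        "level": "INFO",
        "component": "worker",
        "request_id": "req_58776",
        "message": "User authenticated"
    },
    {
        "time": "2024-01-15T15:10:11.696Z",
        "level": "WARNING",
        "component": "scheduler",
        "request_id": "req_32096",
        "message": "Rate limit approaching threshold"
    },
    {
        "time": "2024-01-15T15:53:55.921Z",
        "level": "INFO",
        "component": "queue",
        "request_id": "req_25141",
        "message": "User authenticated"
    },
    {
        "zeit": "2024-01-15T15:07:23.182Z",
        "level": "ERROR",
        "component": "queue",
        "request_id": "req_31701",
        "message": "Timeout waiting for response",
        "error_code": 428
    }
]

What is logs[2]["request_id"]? "req_58776"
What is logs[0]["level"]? "ERROR"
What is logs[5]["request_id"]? "req_31701"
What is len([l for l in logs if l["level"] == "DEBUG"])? 0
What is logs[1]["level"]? "WARNING"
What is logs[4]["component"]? "queue"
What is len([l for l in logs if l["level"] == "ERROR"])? 2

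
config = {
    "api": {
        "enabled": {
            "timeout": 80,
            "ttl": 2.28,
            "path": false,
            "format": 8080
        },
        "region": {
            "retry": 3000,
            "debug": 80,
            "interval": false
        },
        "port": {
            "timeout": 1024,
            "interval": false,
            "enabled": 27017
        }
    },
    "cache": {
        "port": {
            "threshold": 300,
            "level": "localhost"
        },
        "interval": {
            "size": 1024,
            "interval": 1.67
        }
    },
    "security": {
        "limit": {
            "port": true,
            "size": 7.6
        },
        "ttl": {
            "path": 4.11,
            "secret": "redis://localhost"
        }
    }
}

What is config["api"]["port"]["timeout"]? 1024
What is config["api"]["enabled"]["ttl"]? 2.28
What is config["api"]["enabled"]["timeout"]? 80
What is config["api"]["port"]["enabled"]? 27017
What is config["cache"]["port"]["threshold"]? 300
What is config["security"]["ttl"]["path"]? 4.11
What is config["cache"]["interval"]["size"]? 1024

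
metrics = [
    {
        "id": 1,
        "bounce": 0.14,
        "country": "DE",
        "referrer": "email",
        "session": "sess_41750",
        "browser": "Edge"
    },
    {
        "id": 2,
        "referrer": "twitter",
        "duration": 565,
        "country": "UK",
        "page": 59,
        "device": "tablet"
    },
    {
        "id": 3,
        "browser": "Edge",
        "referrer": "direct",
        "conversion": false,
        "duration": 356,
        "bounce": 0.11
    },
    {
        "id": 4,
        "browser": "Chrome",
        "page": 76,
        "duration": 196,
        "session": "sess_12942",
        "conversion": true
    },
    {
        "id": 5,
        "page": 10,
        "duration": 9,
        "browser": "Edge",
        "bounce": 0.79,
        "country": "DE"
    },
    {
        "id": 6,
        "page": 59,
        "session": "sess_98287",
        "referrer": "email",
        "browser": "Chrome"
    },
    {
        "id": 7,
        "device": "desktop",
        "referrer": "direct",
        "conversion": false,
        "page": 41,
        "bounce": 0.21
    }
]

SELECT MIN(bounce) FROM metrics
0.11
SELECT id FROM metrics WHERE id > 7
[]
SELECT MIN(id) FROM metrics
1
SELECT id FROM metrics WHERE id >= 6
[6, 7]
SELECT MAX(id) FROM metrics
7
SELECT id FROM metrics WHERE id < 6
[1, 2, 3, 4, 5]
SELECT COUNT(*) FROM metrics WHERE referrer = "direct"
2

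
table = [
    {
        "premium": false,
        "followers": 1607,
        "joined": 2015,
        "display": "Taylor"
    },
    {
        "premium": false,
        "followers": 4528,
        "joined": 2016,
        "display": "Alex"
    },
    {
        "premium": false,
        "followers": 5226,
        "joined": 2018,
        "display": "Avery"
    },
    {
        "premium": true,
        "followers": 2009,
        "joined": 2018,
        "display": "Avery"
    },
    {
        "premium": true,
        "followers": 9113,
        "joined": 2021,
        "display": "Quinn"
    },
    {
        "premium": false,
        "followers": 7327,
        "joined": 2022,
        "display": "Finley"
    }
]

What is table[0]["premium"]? False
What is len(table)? 6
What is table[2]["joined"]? 2018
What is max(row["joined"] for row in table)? 2022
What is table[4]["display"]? "Quinn"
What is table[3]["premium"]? True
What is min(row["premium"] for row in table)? False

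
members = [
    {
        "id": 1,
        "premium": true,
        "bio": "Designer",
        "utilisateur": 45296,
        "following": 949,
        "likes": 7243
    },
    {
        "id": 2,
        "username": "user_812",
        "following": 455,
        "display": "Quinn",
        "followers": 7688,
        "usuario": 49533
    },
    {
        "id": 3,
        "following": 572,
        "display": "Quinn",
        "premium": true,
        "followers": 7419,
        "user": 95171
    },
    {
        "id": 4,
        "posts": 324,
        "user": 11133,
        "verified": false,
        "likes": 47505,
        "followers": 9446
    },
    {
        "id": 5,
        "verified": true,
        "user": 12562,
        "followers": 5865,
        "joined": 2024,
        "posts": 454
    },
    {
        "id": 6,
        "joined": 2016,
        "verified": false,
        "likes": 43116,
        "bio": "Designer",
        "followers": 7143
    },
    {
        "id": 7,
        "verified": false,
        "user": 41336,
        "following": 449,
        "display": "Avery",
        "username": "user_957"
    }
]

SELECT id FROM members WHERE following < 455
[7]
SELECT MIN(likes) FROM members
7243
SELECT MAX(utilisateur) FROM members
45296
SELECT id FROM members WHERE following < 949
[2, 3, 7]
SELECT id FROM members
[1, 2, 3, 4, 5, 6, 7]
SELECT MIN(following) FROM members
449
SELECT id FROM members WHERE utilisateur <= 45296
[1]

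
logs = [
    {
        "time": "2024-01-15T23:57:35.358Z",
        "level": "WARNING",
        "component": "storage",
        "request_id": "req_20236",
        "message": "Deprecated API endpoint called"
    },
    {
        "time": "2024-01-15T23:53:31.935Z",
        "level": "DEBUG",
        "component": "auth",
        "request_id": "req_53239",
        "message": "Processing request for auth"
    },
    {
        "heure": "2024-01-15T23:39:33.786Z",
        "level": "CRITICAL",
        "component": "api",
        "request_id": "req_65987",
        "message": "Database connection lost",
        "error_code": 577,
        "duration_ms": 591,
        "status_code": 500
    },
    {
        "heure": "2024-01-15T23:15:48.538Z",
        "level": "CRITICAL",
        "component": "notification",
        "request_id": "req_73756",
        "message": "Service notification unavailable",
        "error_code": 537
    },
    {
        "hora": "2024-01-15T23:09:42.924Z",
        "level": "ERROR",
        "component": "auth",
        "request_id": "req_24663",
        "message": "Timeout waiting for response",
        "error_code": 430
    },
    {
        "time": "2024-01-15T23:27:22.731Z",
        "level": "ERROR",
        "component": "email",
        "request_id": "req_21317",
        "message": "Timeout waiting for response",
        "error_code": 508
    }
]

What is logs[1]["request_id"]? "req_53239"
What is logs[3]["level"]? "CRITICAL"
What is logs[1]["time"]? "2024-01-15T23:53:31.935Z"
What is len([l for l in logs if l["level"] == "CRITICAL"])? 2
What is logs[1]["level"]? "DEBUG"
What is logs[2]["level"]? "CRITICAL"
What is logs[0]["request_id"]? "req_20236"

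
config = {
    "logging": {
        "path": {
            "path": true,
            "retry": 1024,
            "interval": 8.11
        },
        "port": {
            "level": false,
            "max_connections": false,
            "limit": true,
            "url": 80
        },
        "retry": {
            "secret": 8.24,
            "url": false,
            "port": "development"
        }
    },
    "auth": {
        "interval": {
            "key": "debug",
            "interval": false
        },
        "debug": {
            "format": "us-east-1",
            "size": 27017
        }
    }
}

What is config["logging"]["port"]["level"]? False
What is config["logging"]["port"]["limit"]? True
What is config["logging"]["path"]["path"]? True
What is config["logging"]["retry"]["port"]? "development"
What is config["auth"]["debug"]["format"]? "us-east-1"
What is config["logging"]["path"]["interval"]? 8.11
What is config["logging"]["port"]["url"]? 80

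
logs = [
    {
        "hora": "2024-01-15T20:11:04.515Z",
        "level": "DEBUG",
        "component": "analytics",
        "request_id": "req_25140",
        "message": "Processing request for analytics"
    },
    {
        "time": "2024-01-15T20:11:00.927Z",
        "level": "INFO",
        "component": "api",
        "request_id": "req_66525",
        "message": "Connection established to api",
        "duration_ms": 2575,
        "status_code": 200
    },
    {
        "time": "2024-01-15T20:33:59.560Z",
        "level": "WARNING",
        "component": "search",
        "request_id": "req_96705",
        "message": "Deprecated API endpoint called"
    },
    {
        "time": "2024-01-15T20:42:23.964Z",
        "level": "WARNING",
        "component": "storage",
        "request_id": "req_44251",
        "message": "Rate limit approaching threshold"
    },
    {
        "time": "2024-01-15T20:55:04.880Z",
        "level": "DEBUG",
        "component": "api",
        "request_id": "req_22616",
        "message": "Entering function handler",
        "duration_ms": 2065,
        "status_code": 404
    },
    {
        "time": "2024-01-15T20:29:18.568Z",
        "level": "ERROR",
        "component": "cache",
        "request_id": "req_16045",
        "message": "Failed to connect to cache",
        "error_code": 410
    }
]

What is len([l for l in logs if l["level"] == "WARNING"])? 2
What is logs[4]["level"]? "DEBUG"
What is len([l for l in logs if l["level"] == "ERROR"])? 1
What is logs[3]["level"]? "WARNING"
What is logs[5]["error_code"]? 410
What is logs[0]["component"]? "analytics"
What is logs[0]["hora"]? "2024-01-15T20:11:04.515Z"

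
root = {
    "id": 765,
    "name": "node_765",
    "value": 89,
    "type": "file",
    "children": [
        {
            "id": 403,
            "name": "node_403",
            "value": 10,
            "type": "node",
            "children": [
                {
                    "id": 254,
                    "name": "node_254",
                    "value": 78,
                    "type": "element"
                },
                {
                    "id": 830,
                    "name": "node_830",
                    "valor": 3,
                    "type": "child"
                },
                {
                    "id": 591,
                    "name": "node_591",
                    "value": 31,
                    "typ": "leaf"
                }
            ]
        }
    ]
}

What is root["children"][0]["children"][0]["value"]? 78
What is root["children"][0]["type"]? "node"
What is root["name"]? "node_765"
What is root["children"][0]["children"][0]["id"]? 254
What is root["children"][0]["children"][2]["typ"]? "leaf"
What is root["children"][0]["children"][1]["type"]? "child"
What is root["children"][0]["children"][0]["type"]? "element"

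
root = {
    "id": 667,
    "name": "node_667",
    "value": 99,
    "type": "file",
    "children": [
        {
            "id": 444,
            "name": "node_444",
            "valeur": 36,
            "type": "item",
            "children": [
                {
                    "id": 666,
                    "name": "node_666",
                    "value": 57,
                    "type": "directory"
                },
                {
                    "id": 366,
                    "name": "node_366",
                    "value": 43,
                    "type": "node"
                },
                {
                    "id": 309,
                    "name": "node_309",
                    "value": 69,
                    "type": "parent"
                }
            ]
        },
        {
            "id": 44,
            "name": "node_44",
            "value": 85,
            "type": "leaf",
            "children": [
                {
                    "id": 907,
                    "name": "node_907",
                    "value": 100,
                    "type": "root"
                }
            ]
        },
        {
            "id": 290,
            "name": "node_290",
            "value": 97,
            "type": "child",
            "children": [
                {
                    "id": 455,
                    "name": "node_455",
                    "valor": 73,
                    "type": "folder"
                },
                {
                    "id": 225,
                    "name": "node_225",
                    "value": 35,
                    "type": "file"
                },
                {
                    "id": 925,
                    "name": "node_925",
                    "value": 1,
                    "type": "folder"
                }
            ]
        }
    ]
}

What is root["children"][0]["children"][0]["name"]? "node_666"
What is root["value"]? 99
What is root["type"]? "file"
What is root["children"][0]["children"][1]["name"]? "node_366"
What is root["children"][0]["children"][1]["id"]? 366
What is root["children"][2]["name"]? "node_290"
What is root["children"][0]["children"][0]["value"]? 57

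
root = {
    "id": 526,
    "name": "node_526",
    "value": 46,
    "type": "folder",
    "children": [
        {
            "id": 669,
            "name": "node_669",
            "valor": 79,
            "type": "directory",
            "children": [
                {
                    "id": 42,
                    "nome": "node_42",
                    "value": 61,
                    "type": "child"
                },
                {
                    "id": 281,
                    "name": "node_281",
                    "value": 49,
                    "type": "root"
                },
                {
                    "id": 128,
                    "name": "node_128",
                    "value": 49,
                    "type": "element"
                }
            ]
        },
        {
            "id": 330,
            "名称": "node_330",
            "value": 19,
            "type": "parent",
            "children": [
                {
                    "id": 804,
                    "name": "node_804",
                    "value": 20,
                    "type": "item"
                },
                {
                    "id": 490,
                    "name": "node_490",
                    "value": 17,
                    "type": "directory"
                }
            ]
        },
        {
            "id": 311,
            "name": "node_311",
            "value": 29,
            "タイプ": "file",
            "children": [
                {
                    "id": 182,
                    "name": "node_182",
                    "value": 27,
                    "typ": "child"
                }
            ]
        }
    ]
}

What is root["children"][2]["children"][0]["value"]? 27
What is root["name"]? "node_526"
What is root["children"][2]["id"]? 311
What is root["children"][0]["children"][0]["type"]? "child"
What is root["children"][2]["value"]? 29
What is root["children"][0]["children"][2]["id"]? 128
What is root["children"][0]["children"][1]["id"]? 281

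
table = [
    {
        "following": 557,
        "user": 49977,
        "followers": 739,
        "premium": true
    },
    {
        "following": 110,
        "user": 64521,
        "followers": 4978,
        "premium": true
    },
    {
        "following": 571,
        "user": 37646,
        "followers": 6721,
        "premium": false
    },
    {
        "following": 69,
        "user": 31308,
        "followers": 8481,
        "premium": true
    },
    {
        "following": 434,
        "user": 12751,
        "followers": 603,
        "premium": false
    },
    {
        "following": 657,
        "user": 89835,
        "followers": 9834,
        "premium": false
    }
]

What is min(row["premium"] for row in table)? False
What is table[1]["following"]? 110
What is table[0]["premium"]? True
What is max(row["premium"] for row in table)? True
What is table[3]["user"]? 31308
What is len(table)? 6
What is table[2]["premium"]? False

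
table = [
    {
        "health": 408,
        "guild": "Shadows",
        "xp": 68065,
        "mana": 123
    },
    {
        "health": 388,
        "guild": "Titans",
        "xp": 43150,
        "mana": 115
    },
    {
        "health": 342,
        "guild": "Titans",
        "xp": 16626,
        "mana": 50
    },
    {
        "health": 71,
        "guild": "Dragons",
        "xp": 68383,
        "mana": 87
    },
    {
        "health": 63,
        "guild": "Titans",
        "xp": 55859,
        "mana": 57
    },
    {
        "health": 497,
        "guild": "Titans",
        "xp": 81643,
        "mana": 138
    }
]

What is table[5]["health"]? 497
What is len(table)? 6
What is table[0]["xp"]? 68065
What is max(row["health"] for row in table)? 497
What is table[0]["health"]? 408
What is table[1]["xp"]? 43150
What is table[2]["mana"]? 50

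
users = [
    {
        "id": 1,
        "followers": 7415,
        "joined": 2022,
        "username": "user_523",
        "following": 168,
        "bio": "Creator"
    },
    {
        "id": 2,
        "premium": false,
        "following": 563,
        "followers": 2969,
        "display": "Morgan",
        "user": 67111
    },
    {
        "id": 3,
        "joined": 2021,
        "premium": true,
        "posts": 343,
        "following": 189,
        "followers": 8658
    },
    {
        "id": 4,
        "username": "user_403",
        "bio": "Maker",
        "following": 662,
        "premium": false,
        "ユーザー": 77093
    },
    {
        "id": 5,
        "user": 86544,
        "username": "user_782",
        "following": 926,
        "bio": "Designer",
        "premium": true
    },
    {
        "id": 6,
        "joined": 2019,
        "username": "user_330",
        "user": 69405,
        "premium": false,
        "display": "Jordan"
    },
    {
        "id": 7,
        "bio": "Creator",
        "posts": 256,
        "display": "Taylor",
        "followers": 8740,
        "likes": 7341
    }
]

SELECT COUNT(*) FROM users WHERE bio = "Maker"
1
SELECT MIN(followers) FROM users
2969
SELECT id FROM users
[1, 2, 3, 4, 5, 6, 7]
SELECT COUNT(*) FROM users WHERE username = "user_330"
1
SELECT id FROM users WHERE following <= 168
[1]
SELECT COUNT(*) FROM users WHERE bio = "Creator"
2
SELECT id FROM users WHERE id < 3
[1, 2]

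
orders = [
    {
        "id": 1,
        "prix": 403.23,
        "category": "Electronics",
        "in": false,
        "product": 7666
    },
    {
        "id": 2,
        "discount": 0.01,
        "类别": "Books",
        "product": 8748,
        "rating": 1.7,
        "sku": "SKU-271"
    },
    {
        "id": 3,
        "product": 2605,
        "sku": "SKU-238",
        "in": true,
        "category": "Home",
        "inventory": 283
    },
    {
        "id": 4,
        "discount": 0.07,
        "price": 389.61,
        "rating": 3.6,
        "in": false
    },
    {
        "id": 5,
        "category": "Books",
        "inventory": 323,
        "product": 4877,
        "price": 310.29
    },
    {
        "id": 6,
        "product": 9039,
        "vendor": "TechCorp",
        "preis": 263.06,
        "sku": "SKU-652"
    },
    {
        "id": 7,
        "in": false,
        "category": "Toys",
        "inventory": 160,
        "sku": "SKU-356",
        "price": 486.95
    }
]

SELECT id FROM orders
[1, 2, 3, 4, 5, 6, 7]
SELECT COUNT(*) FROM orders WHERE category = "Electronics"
1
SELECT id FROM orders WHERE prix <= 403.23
[1]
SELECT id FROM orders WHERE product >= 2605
[1, 2, 3, 5, 6]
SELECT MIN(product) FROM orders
2605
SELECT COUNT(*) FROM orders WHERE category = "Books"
1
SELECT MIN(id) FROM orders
1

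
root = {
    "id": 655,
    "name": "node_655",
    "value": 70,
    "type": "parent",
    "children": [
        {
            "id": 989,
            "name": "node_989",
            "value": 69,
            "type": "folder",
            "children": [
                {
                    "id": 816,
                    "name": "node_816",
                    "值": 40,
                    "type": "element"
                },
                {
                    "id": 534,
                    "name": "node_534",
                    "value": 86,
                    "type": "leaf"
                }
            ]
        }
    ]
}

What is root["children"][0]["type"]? "folder"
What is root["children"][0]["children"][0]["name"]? "node_816"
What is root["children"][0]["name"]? "node_989"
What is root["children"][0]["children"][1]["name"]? "node_534"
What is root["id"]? 655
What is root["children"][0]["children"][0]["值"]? 40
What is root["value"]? 70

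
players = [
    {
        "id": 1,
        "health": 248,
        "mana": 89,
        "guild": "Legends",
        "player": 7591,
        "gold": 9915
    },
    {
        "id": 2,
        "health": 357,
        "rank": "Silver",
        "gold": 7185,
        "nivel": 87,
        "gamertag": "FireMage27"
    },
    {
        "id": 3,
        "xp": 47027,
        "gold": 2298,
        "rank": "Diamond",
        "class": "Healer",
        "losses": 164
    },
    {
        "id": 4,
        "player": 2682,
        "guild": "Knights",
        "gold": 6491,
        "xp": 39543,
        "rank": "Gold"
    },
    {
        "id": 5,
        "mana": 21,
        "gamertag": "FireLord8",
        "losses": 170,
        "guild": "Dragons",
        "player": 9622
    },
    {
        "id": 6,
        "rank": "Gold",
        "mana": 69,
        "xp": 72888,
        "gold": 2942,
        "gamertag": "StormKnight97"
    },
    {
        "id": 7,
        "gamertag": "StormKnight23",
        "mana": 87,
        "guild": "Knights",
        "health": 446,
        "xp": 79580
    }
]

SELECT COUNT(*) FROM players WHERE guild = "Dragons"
1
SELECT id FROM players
[1, 2, 3, 4, 5, 6, 7]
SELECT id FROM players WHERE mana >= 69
[1, 6, 7]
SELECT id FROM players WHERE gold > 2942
[1, 2, 4]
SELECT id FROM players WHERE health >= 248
[1, 2, 7]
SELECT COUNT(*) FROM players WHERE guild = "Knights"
2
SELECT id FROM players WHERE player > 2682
[1, 5]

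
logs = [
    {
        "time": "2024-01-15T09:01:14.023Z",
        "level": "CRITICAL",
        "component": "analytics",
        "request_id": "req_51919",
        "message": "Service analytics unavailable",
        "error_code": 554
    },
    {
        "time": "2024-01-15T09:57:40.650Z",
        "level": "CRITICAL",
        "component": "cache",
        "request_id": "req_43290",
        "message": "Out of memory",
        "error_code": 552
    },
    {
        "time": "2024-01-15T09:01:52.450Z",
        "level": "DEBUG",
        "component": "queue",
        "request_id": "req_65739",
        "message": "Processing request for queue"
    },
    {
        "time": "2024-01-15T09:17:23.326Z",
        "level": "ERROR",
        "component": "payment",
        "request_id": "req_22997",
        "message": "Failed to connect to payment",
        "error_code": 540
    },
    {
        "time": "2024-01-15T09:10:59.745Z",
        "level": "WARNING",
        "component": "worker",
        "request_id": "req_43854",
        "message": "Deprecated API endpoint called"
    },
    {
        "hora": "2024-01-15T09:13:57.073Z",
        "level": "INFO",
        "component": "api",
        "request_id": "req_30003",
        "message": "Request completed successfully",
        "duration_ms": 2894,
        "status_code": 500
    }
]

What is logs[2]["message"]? "Processing request for queue"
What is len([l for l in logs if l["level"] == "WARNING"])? 1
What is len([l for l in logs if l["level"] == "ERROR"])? 1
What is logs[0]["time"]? "2024-01-15T09:01:14.023Z"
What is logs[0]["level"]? "CRITICAL"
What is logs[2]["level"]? "DEBUG"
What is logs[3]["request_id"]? "req_22997"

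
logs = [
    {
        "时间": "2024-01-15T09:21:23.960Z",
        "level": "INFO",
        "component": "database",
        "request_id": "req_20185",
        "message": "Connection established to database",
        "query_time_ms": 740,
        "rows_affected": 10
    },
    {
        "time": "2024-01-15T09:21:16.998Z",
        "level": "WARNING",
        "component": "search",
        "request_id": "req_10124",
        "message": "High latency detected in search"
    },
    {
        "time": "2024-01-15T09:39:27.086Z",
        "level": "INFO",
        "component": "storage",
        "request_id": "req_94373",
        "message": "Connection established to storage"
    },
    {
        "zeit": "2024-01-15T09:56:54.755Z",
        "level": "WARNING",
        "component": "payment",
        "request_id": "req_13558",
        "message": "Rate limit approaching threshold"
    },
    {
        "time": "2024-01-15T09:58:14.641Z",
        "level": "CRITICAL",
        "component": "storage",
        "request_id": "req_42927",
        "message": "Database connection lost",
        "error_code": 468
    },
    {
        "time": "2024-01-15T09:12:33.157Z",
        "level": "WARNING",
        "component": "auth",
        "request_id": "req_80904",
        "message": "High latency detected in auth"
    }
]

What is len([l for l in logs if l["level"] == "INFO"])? 2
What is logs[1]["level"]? "WARNING"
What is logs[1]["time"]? "2024-01-15T09:21:16.998Z"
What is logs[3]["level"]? "WARNING"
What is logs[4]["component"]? "storage"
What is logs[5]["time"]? "2024-01-15T09:12:33.157Z"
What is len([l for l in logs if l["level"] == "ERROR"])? 0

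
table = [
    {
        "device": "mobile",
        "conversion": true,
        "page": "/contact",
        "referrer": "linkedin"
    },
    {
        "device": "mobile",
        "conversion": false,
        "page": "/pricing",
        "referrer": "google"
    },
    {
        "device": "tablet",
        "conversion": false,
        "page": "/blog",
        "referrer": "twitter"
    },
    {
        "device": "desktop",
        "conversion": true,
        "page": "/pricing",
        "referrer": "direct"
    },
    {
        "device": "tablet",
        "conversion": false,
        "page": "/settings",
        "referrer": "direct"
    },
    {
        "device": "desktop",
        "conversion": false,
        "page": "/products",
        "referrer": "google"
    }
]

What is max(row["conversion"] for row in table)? True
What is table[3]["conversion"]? True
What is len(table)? 6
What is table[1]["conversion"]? False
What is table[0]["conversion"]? True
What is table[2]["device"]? "tablet"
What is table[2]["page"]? "/blog"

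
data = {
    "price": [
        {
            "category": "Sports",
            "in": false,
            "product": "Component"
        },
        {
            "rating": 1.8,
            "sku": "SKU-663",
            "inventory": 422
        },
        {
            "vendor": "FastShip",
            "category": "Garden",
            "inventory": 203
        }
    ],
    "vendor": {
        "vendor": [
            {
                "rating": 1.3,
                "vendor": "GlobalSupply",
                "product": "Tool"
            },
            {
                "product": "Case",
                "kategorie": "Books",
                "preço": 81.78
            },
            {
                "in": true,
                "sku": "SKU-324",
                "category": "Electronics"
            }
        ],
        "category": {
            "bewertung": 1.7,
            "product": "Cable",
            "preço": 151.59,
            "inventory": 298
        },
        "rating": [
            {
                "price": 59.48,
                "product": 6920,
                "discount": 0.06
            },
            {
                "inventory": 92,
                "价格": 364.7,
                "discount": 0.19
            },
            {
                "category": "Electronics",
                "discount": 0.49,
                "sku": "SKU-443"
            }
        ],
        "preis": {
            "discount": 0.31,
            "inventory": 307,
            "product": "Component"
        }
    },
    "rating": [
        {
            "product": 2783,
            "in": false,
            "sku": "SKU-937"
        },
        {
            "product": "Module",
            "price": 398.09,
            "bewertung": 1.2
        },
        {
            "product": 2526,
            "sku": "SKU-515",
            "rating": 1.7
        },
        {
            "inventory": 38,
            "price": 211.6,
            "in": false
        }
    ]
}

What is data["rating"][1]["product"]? "Module"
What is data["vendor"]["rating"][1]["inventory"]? 92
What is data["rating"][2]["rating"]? 1.7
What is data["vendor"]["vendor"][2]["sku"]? "SKU-324"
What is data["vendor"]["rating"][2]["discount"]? 0.49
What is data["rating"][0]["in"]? False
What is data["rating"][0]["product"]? 2783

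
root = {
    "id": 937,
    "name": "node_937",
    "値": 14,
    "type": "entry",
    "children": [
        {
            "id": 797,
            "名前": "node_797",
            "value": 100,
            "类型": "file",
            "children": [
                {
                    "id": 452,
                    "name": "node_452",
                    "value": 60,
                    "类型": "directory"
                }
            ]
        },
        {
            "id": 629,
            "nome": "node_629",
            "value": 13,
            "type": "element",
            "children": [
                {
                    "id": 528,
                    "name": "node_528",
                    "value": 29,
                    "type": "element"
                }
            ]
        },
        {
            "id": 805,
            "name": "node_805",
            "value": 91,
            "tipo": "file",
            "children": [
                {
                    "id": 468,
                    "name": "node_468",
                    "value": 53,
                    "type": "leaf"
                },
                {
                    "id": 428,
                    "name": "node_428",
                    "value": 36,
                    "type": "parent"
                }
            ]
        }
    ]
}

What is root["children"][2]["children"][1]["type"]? "parent"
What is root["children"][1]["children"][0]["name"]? "node_528"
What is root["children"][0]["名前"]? "node_797"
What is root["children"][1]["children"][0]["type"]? "element"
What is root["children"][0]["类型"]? "file"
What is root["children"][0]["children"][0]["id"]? 452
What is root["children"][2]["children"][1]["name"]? "node_428"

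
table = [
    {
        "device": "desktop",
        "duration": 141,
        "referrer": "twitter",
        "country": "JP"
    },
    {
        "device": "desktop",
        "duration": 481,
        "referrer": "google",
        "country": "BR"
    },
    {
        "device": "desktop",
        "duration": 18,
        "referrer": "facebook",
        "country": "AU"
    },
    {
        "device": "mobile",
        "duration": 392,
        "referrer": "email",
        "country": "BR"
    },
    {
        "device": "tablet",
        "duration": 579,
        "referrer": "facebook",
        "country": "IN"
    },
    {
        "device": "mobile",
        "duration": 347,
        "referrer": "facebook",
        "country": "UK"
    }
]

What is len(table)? 6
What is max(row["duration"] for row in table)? 579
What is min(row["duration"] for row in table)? 18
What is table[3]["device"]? "mobile"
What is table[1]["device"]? "desktop"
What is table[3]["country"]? "BR"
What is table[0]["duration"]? 141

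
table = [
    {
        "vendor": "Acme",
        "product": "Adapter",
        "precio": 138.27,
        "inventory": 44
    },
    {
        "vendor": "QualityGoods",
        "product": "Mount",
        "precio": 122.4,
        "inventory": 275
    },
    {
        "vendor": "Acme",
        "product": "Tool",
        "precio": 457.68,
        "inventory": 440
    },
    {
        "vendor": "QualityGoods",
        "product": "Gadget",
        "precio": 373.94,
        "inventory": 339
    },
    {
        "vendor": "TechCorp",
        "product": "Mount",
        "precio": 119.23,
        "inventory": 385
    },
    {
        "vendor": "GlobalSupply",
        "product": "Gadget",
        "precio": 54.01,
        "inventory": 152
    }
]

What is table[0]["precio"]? 138.27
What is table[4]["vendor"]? "TechCorp"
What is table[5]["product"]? "Gadget"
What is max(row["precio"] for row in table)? 457.68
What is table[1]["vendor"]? "QualityGoods"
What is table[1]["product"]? "Mount"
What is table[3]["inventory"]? 339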